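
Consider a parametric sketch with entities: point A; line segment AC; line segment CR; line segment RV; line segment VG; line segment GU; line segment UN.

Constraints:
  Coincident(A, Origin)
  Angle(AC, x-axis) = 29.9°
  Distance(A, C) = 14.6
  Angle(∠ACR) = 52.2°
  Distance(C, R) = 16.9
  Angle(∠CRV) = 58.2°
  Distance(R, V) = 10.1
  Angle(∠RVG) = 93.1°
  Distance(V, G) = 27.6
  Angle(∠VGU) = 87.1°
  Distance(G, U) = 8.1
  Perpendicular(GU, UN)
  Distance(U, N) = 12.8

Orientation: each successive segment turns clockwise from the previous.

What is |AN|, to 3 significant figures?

17.6

A is at the origin; AC runs at 29.9° with length 14.6, so C = (12.7, 7.28). ∠ACR = 52.2° gives CR at -97.9° from the x-axis; with |CR| = 16.9, R = (10.3, -9.46). ∠CRV = 58.2° gives RV at 140° from the x-axis; with |RV| = 10.1, V = (2.56, -3.01). ∠RVG = 93.1° gives VG at 53.4° from the x-axis; with |VG| = 27.6, G = (19.0, 19.1). ∠VGU = 87.1° gives GU at -39.5° from the x-axis; with |GU| = 8.1, U = (25.3, 14.0). GU ⟂ UN, so UN runs at -130°; with |UN| = 12.8, N = (17.1, 4.12). Then |AN| = |N − A| = 17.6.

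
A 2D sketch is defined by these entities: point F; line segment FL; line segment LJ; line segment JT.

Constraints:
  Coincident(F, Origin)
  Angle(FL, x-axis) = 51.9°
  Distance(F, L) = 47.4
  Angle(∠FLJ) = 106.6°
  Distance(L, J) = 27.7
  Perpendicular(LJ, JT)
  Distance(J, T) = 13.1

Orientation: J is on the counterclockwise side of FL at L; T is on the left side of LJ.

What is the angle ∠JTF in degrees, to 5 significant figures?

128.09°

F is at the origin; FL runs at 51.9° with length 47.4, so L = 47.4·(cos 51.9°, sin 51.9°) = (29.248, 37.301). ∠FLJ = 106.6°, so LJ runs at 51.9° + (180° − 106.6°) = 125.30° from the x-axis; with |LJ| = 27.7, J = L + 27.7·(cos 125.30°, sin 125.30°) = (13.241, 59.908). LJ is perpendicular to JT; with |JT| = 13.1 on the left of LJ, T = J + 13.1·(-0.81614, -0.57786) = (2.5494, 52.338). Then cos ∠JTF = TJ·TF / (|TJ||TF|), giving 128.09°.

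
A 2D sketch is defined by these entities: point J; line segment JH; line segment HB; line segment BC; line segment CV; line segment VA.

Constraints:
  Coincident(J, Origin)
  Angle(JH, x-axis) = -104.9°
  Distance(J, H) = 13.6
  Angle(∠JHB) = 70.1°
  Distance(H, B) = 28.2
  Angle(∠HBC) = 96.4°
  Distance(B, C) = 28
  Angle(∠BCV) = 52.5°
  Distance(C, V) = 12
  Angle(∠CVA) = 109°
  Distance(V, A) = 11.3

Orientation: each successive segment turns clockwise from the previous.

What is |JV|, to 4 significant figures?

18.65

J is at the origin; JH runs at -104.9° with length 13.6, so H = (-3.497, -13.14). ∠JHB = 70.1° gives HB at 145.2° from the x-axis; with |HB| = 28.2, B = (-26.65, 2.951). ∠HBC = 96.4° gives BC at 61.60° from the x-axis; with |BC| = 28.0, C = (-13.34, 27.58). ∠BCV = 52.5° gives CV at -65.90° from the x-axis; with |CV| = 12.0, V = (-8.436, 16.63). Then |JV| = |V − J| = 18.65.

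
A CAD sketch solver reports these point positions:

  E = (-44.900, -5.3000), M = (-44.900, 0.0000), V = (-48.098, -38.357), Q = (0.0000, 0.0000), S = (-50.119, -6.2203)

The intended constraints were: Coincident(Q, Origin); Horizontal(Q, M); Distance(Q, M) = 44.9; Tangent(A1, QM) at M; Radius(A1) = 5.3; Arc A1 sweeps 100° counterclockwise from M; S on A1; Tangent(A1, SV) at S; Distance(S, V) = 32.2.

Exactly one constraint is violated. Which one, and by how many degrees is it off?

Tangent(A1, SV) at S — off by 6.40°.

Q = (0.00, 0.00) ✓; Q.y = 0.00, M.y = 0.00 ✓; |QM| = 44.90 ✓; ∠(EM, MQ) = 90.00° ✓; |EM| = 5.300 ✓; bearing(E→S) − bearing(E→M) = 100.0° ✓; |ES| = 5.300 ✓; ∠(ES, SV) = 96.40° ✗; |SV| = 32.20 ✓.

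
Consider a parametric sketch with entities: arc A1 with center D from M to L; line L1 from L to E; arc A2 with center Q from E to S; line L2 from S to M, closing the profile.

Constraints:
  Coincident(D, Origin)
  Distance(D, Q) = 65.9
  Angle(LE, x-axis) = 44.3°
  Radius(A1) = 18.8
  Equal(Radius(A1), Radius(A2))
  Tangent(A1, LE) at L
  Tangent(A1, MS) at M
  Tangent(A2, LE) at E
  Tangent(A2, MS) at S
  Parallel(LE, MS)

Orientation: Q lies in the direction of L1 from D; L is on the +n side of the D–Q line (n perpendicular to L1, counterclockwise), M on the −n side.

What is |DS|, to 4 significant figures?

68.53

Tangency of A1 to both parallel lines with radius 18.8 puts L and M at D ± 18.8·n: L = (-13.13, 13.46), M = (13.13, -13.46). Equal radii place E and S the same way about Q: E = Q + 18.8·n = (34.03, 59.48), S = Q − 18.8·n = (60.29, 32.57). Then |DS| = |S − D| = 68.53.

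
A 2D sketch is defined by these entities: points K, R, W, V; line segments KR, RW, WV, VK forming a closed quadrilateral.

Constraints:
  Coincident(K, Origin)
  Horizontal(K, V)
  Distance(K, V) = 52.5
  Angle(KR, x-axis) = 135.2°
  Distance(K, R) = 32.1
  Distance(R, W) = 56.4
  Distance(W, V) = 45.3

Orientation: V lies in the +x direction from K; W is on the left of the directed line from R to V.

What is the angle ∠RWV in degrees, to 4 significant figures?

100.7°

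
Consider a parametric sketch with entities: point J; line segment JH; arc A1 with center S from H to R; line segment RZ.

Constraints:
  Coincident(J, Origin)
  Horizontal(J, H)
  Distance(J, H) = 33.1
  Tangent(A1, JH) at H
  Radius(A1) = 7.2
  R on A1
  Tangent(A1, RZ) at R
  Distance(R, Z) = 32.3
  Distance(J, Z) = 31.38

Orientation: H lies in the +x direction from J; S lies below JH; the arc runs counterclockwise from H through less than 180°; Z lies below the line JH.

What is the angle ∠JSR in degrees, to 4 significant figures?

21.56°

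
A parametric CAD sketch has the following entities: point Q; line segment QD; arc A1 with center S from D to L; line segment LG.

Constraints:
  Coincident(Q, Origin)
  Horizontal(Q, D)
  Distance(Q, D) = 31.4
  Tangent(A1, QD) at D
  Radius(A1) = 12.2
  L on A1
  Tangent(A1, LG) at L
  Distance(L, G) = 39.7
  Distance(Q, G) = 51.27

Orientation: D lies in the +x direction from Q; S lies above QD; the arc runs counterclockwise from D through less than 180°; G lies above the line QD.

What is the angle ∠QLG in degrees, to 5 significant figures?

73.932°

Checks: |SL| = 12.20 ✓; ∠(SL, LG) = 90.00° ✓; |LG| = 39.70 ✓; |QG| = 51.27 ✓.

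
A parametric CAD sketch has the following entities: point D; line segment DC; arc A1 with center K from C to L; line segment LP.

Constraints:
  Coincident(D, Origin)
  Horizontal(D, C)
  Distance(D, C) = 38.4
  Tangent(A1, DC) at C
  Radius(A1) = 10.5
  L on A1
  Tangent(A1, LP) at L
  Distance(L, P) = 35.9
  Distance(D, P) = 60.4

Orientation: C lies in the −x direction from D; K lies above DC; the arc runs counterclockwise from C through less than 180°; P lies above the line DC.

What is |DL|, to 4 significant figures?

31.07

Checks: |KL| = 10.50 ✓; ∠(KL, LP) = 90.00° ✓; |LP| = 35.90 ✓; |DP| = 60.40 ✓.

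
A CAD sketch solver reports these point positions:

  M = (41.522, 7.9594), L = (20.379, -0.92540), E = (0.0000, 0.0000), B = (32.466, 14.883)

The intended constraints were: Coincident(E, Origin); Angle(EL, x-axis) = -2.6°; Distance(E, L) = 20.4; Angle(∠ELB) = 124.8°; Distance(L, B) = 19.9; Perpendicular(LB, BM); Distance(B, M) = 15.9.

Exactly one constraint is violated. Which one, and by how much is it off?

Distance(B, M) = 15.9 — off by 4.50.

E = (0.00, 0.00) ✓; EL at -2.600° ✓; |EL| = 20.40 ✓; ∠ELB = 124.8° ✓; |LB| = 19.90 ✓; ∠(LB, BM) = 90.00° ✓; |BM| = 11.40 ✗.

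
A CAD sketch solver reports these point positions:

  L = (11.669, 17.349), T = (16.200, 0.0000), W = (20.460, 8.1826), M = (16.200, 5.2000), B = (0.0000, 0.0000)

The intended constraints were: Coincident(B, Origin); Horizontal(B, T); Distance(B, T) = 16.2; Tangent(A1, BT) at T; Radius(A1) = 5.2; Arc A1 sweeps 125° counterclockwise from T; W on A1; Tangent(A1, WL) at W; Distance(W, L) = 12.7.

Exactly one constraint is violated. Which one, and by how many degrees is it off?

Tangent(A1, WL) at W — off by 8.80°.

B = (0.00, 0.00) ✓; B.y = 0.00, T.y = 0.00 ✓; |BT| = 16.20 ✓; ∠(MT, TB) = 90.00° ✓; |MT| = 5.200 ✓; bearing(M→W) − bearing(M→T) = 125.0° ✓; |MW| = 5.200 ✓; ∠(MW, WL) = 81.20° ✗; |WL| = 12.70 ✓.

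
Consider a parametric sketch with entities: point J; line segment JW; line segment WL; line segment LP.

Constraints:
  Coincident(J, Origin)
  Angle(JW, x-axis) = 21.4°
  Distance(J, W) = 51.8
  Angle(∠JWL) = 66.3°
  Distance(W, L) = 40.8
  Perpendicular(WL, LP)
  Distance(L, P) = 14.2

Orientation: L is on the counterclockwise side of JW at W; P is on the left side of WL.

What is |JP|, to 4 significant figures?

38.77

J is at the origin; JW runs at 21.4° with length 51.8, so W = 51.8·(cos 21.4°, sin 21.4°) = (48.23, 18.90). ∠JWL = 66.3°, so WL runs at 21.4° + (180° − 66.3°) = 135.1° from the x-axis; with |WL| = 40.8, L = W + 40.8·(cos 135.1°, sin 135.1°) = (19.33, 47.70). The perpendicularity gives LP at right angles to WL; with |LP| = 14.2 on the left of WL, P = L + 14.2·(-0.7059, -0.7083) = (9.305, 37.64). Then |JP| = |P − J| = 38.77.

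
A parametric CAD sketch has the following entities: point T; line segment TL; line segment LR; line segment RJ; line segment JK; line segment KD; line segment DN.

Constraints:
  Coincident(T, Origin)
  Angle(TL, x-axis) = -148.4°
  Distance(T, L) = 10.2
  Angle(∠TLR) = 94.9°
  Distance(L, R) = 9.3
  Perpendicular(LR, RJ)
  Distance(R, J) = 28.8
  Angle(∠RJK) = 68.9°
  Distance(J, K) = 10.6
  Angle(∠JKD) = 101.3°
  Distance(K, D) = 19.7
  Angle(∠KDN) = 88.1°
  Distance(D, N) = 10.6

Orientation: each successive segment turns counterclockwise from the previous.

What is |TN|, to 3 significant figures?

14.2

T is at the origin; TL runs at -148.4° with length 10.2, so L = (-8.69, -5.34). ∠TLR = 94.9° gives LR at -63.3° from the x-axis; with |LR| = 9.3, R = (-4.51, -13.7). LR ⟂ RJ, so RJ runs at 26.7°; with |RJ| = 28.8, J = (21.2, -0.713). ∠RJK = 68.9° gives JK at 138° from the x-axis; with |JK| = 10.6, K = (13.4, 6.41). ∠JKD = 101.3° gives KD at -144° from the x-axis; with |KD| = 19.7, D = (-2.47, -5.31). ∠KDN = 88.1° gives DN at -51.6° from the x-axis; with |DN| = 10.6, N = (4.12, -13.6). Then |TN| = |N − T| = 14.2.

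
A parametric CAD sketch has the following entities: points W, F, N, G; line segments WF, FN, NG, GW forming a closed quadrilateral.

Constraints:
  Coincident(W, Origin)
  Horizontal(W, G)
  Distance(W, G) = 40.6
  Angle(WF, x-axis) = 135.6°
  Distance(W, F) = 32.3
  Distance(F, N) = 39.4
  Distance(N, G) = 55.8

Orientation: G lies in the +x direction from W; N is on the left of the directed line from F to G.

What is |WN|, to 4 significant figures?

46.65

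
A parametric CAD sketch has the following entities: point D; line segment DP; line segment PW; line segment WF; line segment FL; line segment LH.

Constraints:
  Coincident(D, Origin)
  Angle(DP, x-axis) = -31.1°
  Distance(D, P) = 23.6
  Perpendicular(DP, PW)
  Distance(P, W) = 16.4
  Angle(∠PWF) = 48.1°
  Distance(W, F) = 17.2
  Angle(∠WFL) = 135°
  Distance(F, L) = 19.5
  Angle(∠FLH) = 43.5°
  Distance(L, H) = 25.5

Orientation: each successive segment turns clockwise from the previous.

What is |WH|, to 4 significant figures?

14.23

D is at the origin; DP runs at -31.1° with length 23.6, so P = (20.21, -12.19). The perpendicularity gives PW at right angles to DP, so PW runs at -121.1°; with |PW| = 16.4, W = (11.74, -26.23). ∠PWF = 48.1° gives WF at 107.0° from the x-axis; with |WF| = 17.2, F = (6.708, -9.785). ∠WFL = 135.0° gives FL at 62.00° from the x-axis; with |FL| = 19.5, L = (15.86, 7.433). ∠FLH = 43.5° gives LH at -74.50° from the x-axis; with |LH| = 25.5, H = (22.68, -17.14). Then |WH| = |H − W| = 14.23.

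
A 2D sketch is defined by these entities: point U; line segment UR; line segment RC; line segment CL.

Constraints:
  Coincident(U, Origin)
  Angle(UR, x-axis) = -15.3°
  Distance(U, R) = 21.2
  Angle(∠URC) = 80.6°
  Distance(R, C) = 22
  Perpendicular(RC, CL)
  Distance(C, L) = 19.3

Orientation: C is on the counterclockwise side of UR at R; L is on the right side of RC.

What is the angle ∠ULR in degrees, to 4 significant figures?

23.99°

U is at the origin; UR runs at -15.3° with length 21.2, so R = 21.2·(cos -15.3°, sin -15.3°) = (20.45, -5.594). ∠URC = 80.6°, so RC runs at -15.3° + (180° − 80.6°) = 84.10° from the x-axis; with |RC| = 22.0, C = R + 22.0·(cos 84.10°, sin 84.10°) = (22.71, 16.29). RC ⟂ CL; with |CL| = 19.3 on the right of RC, L = C + 19.3·(0.9947, -0.1028) = (41.91, 14.31). Then cos ∠ULR = LU·LR / (|LU||LR|), giving 23.99°.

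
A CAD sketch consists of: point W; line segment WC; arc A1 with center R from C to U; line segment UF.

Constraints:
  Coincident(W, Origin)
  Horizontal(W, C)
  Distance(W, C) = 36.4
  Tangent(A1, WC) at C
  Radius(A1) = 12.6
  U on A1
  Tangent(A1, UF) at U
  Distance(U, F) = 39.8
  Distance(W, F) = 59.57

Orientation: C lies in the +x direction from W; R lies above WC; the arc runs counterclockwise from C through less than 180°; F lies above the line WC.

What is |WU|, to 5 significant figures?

50.917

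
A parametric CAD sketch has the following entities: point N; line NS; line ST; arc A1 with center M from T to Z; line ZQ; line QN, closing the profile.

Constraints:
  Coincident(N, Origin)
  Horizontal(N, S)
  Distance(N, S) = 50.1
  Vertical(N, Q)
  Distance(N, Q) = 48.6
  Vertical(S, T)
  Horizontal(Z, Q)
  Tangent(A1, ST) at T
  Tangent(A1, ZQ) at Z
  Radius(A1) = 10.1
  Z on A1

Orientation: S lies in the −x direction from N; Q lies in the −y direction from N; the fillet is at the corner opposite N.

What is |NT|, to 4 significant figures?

63.18

The virtual corner opposite N is at (-50.10, -48.60). Since A1 is tangent to ST there, MT ⟂ ST and the tangent condition forces MZ to be normal to ZQ, with radius 10.1, so the center M sits 10.1 in from both sides at M = (-40.00, -38.50). That places the tangent points at T = (-50.10, -38.50) on ST and Z = (-40.00, -48.60) on ZQ. Then |NT| = |T − N| = 63.18.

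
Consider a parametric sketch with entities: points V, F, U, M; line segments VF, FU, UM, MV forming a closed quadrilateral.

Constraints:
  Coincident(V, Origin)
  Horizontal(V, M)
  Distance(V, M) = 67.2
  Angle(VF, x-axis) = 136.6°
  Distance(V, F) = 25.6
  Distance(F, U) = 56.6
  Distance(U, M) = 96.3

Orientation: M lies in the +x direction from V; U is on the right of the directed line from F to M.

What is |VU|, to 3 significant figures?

44.2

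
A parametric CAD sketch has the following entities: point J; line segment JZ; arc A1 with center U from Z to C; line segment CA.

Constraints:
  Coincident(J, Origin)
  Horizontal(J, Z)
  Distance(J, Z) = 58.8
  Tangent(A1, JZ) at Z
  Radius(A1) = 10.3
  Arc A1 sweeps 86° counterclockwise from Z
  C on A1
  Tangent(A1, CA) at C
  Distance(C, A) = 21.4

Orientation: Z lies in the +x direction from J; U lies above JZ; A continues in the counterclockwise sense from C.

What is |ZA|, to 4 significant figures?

33.09

J is at the origin; JZ is horizontal with |JZ| = 58.8 and Z on the +x side, so Z = (58.80, 0.000). A1 meets JZ tangentially, so UZ is at right angles to JZ, so U = Z + (0, 10.3) = (58.80, 10.30). On A1, Z sits at bearing -90° from U; an 86° counterclockwise sweep puts C at bearing -4°, so C = U + 10.3·(cos -4°, sin -4°) = (69.07, 9.582). Since A1 is tangent to CA there, UC ⟂ CA, so CA runs along (−sin -4°, cos -4°); with |CA| = 21.4, A = (70.57, 30.93). Then |ZA| = |A − Z| = 33.09.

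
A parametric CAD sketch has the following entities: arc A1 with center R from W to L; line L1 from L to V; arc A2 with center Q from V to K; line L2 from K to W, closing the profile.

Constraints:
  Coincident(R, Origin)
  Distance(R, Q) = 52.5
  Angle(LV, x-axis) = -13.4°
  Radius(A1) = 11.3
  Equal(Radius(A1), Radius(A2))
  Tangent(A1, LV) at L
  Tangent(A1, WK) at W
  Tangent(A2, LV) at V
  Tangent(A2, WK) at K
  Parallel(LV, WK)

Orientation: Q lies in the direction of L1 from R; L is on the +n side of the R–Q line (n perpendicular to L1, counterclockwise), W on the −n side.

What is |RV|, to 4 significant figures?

53.70

Tangency of A1 to both parallel lines with radius 11.3 puts L and W at R ± 11.3·n: L = (2.619, 10.99), W = (-2.619, -10.99). Equal radii place V and K the same way about Q: V = Q + 11.3·n = (53.69, -1.174), K = Q − 11.3·n = (48.45, -23.16). Then |RV| = |V − R| = 53.70.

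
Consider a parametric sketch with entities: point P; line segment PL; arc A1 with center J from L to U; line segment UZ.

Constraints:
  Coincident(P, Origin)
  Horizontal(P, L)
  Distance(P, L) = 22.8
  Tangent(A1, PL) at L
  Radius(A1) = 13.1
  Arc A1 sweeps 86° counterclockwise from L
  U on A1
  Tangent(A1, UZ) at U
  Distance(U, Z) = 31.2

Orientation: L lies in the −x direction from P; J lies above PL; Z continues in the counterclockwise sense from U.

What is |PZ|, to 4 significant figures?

43.96

P is at the origin; P and L share the same y with |PL| = 22.8 and L on the −x side, so L = (-22.80, 0.000). Since A1 is tangent to PL there, JL ⟂ PL, so J = L + (0, 13.1) = (-22.80, 13.10). On A1, L sits at bearing -90° from J; an 86° counterclockwise sweep puts U at bearing -4°, so U = J + 13.1·(cos -4°, sin -4°) = (-9.732, 12.19). Since A1 is tangent to UZ there, JU ⟂ UZ, so UZ runs along (−sin -4°, cos -4°); with |UZ| = 31.2, Z = (-7.556, 43.31). Then |PZ| = |Z − P| = 43.96.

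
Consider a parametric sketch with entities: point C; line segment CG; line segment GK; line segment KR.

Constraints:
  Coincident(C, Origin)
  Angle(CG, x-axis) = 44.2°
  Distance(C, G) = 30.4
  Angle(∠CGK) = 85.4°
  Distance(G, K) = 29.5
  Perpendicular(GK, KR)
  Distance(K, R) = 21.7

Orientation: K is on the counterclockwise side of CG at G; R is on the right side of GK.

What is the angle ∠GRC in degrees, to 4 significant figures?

26.17°

C is at the origin; CG runs at 44.2° with length 30.4, so G = 30.4·(cos 44.2°, sin 44.2°) = (21.79, 21.19). ∠CGK = 85.4°, so GK runs at 44.2° + (180° − 85.4°) = 138.8° from the x-axis; with |GK| = 29.5, K = G + 29.5·(cos 138.8°, sin 138.8°) = (-0.4022, 40.63). The perpendicularity gives KR at right angles to GK; with |KR| = 21.7 on the right of GK, R = K + 21.7·(0.6587, 0.7524) = (13.89, 56.95). Then cos ∠GRC = RG·RC / (|RG||RC|), giving 26.17°.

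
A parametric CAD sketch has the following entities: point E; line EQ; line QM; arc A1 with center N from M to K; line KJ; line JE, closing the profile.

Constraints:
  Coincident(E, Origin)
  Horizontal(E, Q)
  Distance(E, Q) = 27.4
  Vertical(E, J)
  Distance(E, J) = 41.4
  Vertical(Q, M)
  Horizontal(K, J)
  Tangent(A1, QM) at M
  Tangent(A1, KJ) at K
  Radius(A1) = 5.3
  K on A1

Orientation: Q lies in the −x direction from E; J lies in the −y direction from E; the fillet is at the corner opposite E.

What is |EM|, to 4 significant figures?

45.32

E is at the origin; E and Q share the same y with |EQ| = 27.4 and Q on the −x side, so Q = (-27.40, 0.000). EJ is vertical with |EJ| = 41.4 and J on the −y side, so J = (0.000, -41.40). The virtual corner opposite E is at (-27.40, -41.40). Tangency of A1 to QM means the radius NM is perpendicular to QM and the tangent condition forces NK to be normal to KJ, with radius 5.3, so the center N sits 5.3 in from both sides at N = (-22.10, -36.10). That places the tangent points at M = (-27.40, -36.10) on QM and K = (-22.10, -41.40) on KJ. Then |EM| = |M − E| = 45.32.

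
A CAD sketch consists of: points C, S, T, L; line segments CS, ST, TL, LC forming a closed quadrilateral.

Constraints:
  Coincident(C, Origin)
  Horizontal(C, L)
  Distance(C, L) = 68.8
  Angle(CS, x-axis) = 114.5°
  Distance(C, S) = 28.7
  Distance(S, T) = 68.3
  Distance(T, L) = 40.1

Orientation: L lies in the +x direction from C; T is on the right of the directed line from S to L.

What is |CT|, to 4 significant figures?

42.42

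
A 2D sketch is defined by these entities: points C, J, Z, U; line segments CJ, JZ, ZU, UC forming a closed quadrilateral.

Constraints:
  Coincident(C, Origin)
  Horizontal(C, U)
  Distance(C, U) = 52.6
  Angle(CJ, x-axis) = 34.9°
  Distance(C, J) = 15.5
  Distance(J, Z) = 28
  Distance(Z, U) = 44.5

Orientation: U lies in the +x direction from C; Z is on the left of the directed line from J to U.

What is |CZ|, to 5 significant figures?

42.085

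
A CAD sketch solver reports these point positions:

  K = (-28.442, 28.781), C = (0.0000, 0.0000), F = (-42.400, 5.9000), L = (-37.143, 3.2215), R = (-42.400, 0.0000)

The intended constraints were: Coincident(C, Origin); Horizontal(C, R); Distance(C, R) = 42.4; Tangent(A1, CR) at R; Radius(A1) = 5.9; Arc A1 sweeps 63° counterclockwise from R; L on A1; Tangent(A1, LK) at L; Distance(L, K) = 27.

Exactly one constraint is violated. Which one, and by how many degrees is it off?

Tangent(A1, LK) at L — off by 8.20°.

C = (0.00, 0.00) ✓; C.y = 0.00, R.y = 0.00 ✓; |CR| = 42.40 ✓; ∠(FR, RC) = 90.00° ✓; |FR| = 5.900 ✓; bearing(F→L) − bearing(F→R) = 63.00° ✓; |FL| = 5.900 ✓; ∠(FL, LK) = 81.80° ✗; |LK| = 27.00 ✓.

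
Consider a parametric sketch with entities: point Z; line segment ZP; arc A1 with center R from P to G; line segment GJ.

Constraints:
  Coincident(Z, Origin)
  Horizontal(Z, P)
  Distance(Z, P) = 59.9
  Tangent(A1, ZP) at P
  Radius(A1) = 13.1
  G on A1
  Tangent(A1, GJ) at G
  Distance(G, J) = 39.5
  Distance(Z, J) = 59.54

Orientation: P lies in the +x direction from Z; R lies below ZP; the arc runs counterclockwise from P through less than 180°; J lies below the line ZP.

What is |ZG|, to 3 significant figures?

48.3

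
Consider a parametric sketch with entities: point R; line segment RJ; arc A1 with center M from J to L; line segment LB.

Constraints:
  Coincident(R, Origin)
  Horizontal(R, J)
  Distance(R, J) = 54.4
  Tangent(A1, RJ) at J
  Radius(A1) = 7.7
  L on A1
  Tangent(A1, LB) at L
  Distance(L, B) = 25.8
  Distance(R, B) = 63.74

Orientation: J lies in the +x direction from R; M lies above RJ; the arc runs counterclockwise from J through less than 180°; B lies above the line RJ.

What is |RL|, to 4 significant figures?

62.53

Checks: |ML| = 7.700 ✓; ∠(ML, LB) = 90.00° ✓; |LB| = 25.80 ✓; |RB| = 63.74 ✓.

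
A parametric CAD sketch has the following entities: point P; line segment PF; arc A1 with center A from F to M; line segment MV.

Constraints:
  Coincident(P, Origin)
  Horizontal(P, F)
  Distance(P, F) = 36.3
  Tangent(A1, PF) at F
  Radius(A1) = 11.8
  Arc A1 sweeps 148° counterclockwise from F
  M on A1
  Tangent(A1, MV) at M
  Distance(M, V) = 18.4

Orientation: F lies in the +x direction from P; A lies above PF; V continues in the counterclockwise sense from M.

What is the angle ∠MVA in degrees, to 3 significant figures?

32.7°

On A1, F sits at bearing -90° from A; a 148° counterclockwise sweep puts M at bearing 58°, so M = A + 11.8·(cos 58°, sin 58°) = (42.6, 21.8). A1 meets MV tangentially, so AM is at right angles to MV, so MV runs along (−sin 58°, cos 58°); with |MV| = 18.4, V = (26.9, 31.6). Then cos ∠MVA = VM·VA / (|VM||VA|), giving 32.7°.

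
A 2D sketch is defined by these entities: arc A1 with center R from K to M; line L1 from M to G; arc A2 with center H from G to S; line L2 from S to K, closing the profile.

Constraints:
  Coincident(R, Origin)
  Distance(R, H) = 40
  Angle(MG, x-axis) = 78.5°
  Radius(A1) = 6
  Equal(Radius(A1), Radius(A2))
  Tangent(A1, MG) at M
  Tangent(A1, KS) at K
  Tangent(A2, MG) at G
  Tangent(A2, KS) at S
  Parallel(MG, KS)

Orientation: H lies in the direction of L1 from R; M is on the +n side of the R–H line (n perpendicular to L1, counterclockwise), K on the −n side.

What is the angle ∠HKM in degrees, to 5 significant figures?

81.469°

The slot axis is L1's direction at 78.5°, so u = (cos 78.5°, sin 78.5°) = (0.19937, 0.97992) and n = (−sin 78.5°, cos 78.5°) = (-0.97992, 0.19937). R is at the origin and H lies 40.0 along u from R, so H = 40.0·u = (7.9747, 39.197). Tangency of A1 to both parallel lines with radius 6.0 puts M and K at R ± 6.0·n: M = (-5.8795, 1.1962), K = (5.8795, -1.1962). Then cos ∠HKM = KH·KM / (|KH||KM|), giving 81.469°.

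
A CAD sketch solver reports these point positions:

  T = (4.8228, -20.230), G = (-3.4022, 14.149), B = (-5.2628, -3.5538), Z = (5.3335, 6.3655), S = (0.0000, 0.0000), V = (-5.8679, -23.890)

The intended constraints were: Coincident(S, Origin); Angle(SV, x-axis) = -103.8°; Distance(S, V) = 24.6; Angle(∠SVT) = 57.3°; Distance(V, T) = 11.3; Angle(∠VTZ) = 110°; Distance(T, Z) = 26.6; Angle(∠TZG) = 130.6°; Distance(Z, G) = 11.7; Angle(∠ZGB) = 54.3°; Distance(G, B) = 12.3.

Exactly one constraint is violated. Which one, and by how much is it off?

Distance(G, B) = 12.3 — off by 5.50.

S = (0.00, 0.00) ✓; SV at -103.8° ✓; |SV| = 24.60 ✓; ∠SVT = 57.30° ✓; |VT| = 11.30 ✓; ∠VTZ = 110.0° ✓; |TZ| = 26.60 ✓; ∠TZG = 130.6° ✓; |ZG| = 11.70 ✓; ∠ZGB = 54.30° ✓; |GB| = 17.80 ✗.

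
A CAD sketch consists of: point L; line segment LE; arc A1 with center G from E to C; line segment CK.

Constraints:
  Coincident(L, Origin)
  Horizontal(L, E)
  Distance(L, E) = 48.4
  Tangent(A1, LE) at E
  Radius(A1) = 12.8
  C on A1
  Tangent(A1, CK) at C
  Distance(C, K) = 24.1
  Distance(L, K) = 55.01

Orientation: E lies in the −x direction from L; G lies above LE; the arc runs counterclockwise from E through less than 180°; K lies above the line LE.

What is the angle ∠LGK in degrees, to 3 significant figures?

85.3°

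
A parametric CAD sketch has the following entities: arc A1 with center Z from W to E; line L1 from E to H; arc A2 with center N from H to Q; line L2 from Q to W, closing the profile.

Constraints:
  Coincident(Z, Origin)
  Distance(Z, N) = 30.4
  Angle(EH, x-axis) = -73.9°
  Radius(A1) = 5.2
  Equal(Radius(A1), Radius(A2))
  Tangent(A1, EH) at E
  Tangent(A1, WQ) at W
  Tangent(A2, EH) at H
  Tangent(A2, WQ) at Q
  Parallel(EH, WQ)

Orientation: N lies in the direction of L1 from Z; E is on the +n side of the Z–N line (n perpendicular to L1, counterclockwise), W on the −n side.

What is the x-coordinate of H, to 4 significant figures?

13.43

The slot axis is L1's direction at -73.9°, so u = (cos -73.9°, sin -73.9°) = (0.2773, -0.9608) and n = (−sin -73.9°, cos -73.9°) = (0.9608, 0.2773). Z is at the origin and N lies 30.4 along u from Z, so N = 30.4·u = (8.430, -29.21). Tangency of A1 to both parallel lines with radius 5.2 puts E and W at Z ± 5.2·n: E = (4.996, 1.442), W = (-4.996, -1.442). Equal radii place H and Q the same way about N: H = N + 5.2·n = (13.43, -27.77), Q = N − 5.2·n = (3.434, -30.65). So H.x = 13.43.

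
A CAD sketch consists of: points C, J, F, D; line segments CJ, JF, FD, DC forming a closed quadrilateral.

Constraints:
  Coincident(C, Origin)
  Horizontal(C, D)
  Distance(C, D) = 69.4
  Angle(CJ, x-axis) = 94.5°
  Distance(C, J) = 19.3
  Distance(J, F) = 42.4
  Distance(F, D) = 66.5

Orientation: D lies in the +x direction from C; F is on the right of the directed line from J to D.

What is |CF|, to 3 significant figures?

23.3

Checks: |JF| = 42.40 ✓; |FD| = 66.50 ✓.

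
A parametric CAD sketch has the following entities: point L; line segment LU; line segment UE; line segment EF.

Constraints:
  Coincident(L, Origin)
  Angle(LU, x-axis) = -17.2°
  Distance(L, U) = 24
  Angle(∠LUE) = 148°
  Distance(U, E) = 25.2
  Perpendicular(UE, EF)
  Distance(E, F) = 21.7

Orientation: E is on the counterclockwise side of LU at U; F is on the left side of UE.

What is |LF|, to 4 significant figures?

46.43

∠LUE = 148.0°, so UE runs at -17.2° + (180° − 148.0°) = 14.80° from the x-axis; with |UE| = 25.2, E = U + 25.2·(cos 14.80°, sin 14.80°) = (47.29, -0.6598). UE is perpendicular to EF; with |EF| = 21.7 on the left of UE, F = E + 21.7·(-0.2554, 0.9668) = (41.75, 20.32). Then |LF| = |F − L| = 46.43.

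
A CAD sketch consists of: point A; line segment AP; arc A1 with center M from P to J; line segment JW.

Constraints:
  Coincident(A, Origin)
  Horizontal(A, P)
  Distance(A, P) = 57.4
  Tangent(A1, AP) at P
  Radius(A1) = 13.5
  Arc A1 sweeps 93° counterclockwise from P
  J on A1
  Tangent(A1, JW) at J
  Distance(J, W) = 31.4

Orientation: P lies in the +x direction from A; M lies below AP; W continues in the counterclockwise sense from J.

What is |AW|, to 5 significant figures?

64.435

A is at the origin; AP is horizontal with |AP| = 57.4 and P on the +x side, so P = (57.400, 0.0000). Tangency of A1 to AP means the radius MP is perpendicular to AP, so M = P + (0, -13.5) = (57.400, -13.500). On A1, P sits at bearing 90° from M; a 93° counterclockwise sweep puts J at bearing 183°, so J = M + 13.5·(cos 183°, sin 183°) = (43.919, -14.207). A1 meets JW tangentially, so MJ is at right angles to JW, so JW runs along (−sin 183°, cos 183°); with |JW| = 31.4, W = (45.562, -45.564). Then |AW| = |W − A| = 64.435.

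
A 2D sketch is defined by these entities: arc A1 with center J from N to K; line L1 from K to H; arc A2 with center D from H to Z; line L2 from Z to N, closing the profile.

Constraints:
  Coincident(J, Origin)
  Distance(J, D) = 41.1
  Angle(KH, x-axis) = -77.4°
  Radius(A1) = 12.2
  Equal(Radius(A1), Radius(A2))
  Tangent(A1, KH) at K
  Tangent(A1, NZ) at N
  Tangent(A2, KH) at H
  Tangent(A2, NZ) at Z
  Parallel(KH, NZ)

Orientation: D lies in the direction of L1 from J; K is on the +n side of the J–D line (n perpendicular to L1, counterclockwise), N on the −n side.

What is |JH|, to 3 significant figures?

42.9

The slot axis is L1's direction at -77.4°, so u = (cos -77.4°, sin -77.4°) = (0.218, -0.976) and n = (−sin -77.4°, cos -77.4°) = (0.976, 0.218). J is at the origin and D lies 41.1 along u from J, so D = 41.1·u = (8.97, -40.1). Tangency of A1 to both parallel lines with radius 12.2 puts K and N at J ± 12.2·n: K = (11.9, 2.66), N = (-11.9, -2.66). Equal radii place H and Z the same way about D: H = D + 12.2·n = (20.9, -37.4), Z = D − 12.2·n = (-2.94, -42.8). Then |JH| = |H − J| = 42.9.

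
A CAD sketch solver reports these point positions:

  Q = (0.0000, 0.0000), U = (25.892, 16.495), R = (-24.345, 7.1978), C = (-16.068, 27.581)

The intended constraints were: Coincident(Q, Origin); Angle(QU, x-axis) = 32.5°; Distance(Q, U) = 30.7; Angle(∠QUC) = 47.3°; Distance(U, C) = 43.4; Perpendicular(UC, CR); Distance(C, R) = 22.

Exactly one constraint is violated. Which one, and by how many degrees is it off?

Perpendicular(UC, CR) — off by 7.30°.

Q = (0.00, 0.00) ✓; QU at 32.50° ✓; |QU| = 30.70 ✓; ∠QUC = 47.30° ✓; |UC| = 43.40 ✓; ∠(UC, CR) = 82.70° ✗; |CR| = 22.00 ✓.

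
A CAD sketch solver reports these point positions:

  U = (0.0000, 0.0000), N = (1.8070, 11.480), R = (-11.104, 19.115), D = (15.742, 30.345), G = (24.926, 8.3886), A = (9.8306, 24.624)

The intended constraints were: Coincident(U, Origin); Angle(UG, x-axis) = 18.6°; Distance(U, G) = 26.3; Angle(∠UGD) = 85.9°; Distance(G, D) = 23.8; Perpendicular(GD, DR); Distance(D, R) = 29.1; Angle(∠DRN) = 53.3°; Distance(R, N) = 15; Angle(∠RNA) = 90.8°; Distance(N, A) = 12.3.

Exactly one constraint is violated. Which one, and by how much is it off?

Distance(N, A) = 12.3 — off by 3.10.

U = (0.00, 0.00) ✓; UG at 18.60° ✓; |UG| = 26.30 ✓; ∠UGD = 85.90° ✓; |GD| = 23.80 ✓; ∠(GD, DR) = 90.00° ✓; |DR| = 29.10 ✓; ∠DRN = 53.30° ✓; |RN| = 15.00 ✓; ∠RNA = 90.80° ✓; |NA| = 15.40 ✗.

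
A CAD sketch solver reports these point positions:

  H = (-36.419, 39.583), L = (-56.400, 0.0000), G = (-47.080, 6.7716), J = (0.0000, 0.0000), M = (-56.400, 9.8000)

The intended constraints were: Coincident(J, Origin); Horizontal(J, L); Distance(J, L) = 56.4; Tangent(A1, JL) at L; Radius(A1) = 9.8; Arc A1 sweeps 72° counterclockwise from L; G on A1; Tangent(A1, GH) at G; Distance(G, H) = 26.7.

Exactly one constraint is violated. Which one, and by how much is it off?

Distance(G, H) = 26.7 — off by 7.80.

J = (0.00, 0.00) ✓; J.y = 0.00, L.y = 0.00 ✓; |JL| = 56.40 ✓; ∠(ML, LJ) = 90.00° ✓; |ML| = 9.800 ✓; bearing(M→G) − bearing(M→L) = 72.00° ✓; |MG| = 9.800 ✓; ∠(MG, GH) = 90.00° ✓; |GH| = 34.50 ✗.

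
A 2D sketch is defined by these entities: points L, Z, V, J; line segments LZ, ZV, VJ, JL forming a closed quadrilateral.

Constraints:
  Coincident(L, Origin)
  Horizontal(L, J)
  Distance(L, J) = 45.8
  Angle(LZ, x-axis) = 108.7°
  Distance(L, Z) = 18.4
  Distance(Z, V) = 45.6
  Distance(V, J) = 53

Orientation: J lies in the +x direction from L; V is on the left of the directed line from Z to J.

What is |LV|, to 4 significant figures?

56.12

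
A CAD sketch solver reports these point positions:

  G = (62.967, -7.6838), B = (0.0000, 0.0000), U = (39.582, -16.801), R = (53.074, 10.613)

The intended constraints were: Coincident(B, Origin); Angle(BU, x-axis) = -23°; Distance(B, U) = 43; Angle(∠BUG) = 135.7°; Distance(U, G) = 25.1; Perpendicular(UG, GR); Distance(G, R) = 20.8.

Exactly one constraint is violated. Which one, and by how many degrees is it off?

Perpendicular(UG, GR) — off by 7.10°.

B = (0.00, 0.00) ✓; BU at -23.00° ✓; |BU| = 43.00 ✓; ∠BUG = 135.7° ✓; |UG| = 25.10 ✓; ∠(UG, GR) = 97.10° ✗; |GR| = 20.80 ✓.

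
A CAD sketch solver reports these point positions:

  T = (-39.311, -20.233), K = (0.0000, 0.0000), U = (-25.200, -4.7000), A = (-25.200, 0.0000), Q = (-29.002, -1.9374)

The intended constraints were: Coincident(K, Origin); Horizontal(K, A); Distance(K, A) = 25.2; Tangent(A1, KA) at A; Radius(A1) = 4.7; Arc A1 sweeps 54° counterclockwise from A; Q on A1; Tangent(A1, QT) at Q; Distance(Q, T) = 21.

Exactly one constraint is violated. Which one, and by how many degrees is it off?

Tangent(A1, QT) at Q — off by 6.60°.

K = (0.00, 0.00) ✓; K.y = 0.00, A.y = 0.00 ✓; |KA| = 25.20 ✓; ∠(UA, AK) = 90.00° ✓; |UA| = 4.700 ✓; bearing(U→Q) − bearing(U→A) = 54.00° ✓; |UQ| = 4.700 ✓; ∠(UQ, QT) = 83.40° ✗; |QT| = 21.00 ✓.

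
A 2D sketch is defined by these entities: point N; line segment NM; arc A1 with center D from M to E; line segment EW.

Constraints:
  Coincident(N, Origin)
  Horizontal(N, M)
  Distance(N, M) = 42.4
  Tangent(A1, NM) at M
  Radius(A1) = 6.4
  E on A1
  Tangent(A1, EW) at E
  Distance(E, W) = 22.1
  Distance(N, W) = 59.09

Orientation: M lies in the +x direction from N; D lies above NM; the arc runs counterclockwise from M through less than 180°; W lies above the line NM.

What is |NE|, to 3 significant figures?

49.0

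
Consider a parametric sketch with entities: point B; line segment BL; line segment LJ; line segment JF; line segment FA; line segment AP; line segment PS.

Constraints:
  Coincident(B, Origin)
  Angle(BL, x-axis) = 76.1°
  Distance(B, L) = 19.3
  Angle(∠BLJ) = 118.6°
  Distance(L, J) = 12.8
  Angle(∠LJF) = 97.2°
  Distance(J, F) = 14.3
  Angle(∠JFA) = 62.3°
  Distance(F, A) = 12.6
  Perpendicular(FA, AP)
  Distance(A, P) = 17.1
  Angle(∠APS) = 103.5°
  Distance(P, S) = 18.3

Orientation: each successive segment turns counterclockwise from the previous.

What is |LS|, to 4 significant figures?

27.24

The perpendicularity gives AP at right angles to FA, so AP runs at 68.00°; with |AP| = 17.1, P = (2.381, 29.27). ∠APS = 103.5° gives PS at 144.5° from the x-axis; with |PS| = 18.3, S = (-12.52, 39.89). Then |LS| = |S − L| = 27.24.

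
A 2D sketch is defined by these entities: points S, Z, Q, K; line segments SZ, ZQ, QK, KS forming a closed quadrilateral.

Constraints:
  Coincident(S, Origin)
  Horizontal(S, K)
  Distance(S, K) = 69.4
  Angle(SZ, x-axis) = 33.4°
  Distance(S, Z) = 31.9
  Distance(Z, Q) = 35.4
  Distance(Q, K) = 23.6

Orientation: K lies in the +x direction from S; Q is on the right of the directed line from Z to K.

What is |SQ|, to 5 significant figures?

49.374

Checks: |ZQ| = 35.40 ✓; |QK| = 23.60 ✓.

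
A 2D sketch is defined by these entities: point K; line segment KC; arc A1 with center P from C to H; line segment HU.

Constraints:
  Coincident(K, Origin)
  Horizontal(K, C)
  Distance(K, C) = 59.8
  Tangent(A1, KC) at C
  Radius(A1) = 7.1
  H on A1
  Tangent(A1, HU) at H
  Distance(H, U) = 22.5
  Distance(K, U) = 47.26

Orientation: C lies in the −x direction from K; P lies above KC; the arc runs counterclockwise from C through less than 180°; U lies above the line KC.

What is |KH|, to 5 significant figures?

53.917

Checks: K.y = 0.00, C.y = 0.00 ✓; |PH| = 7.100 ✓; ∠(PH, HU) = 90.00° ✓; |HU| = 22.50 ✓; |KU| = 47.26 ✓.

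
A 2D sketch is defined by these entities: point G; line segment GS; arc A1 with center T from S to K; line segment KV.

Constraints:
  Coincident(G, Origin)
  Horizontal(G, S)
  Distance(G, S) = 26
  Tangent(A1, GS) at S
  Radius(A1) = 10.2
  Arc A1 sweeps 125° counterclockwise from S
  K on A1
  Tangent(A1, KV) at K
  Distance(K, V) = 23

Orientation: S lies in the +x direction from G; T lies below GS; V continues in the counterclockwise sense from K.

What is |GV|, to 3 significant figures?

46.6

On A1, S sits at bearing 90° from T; a 125° counterclockwise sweep puts K at bearing 215°, so K = T + 10.2·(cos 215°, sin 215°) = (17.6, -16.1). A1 meets KV tangentially, so TK is at right angles to KV, so KV runs along (−sin 215°, cos 215°); with |KV| = 23.0, V = (30.8, -34.9). Then |GV| = |V − G| = 46.6.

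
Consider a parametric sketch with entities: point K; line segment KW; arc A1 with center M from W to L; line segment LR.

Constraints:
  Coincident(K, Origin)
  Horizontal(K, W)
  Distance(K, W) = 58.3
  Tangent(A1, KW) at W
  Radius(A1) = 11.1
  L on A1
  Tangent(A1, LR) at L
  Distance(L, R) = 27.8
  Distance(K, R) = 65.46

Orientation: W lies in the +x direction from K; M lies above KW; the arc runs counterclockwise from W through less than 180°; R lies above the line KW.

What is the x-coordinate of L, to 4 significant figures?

67.43

Checks: |MW| = 11.10 ✓; |ML| = 11.10 ✓; ∠(ML, LR) = 90.00° ✓; |LR| = 27.80 ✓; |KR| = 65.46 ✓.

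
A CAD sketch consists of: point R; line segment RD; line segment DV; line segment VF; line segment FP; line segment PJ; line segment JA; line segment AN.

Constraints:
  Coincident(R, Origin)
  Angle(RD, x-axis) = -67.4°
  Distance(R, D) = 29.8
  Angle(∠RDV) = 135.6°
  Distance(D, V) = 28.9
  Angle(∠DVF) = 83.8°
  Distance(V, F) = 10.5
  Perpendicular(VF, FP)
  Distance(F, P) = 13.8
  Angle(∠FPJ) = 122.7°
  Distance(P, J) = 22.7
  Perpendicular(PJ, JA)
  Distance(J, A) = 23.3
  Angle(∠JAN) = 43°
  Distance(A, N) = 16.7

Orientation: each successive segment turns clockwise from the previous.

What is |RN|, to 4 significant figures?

48.42

R is at the origin; RD runs at -67.4° with length 29.8, so D = (11.45, -27.51). ∠RDV = 135.6° gives DV at -111.8° from the x-axis; with |DV| = 28.9, V = (0.7195, -54.34). ∠DVF = 83.8° gives VF at 152.0° from the x-axis; with |VF| = 10.5, F = (-8.551, -49.42). VF ⟂ FP, so FP runs at 62.00°; with |FP| = 13.8, P = (-2.073, -37.23). ∠FPJ = 122.7° gives PJ at 4.700° from the x-axis; with |PJ| = 22.7, J = (20.55, -35.37). The perpendicularity gives JA at right angles to PJ, so JA runs at -85.30°; with |JA| = 23.3, A = (22.46, -58.59). ∠JAN = 43.0° gives AN at 137.7° from the x-axis; with |AN| = 16.7, N = (10.11, -47.35). Then |RN| = |N − R| = 48.42.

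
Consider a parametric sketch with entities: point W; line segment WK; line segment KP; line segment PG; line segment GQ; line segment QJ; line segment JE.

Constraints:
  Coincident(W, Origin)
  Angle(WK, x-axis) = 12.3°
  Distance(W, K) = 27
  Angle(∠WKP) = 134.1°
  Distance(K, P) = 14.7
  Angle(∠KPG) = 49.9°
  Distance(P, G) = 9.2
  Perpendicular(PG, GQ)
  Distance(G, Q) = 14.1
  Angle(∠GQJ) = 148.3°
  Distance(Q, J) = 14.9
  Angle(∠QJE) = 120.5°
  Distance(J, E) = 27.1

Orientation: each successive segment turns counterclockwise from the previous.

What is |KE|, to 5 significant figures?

38.242

W is at the origin; WK runs at 12.3° with length 27.0, so K = (26.380, 5.7518). ∠WKP = 134.1° gives KP at 58.200° from the x-axis; with |KP| = 14.7, P = (34.126, 18.245). ∠KPG = 49.9° gives PG at -171.70° from the x-axis; with |PG| = 9.2, G = (25.023, 16.917). PG is perpendicular to GQ, so GQ runs at -81.700°; with |GQ| = 14.1, Q = (27.058, 2.9649). ∠GQJ = 148.3° gives QJ at -50.000° from the x-axis; with |QJ| = 14.9, J = (36.636, -8.4492). ∠QJE = 120.5° gives JE at 9.5000° from the x-axis; with |JE| = 27.1, E = (63.364, -3.9764). Then |KE| = |E − K| = 38.242.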